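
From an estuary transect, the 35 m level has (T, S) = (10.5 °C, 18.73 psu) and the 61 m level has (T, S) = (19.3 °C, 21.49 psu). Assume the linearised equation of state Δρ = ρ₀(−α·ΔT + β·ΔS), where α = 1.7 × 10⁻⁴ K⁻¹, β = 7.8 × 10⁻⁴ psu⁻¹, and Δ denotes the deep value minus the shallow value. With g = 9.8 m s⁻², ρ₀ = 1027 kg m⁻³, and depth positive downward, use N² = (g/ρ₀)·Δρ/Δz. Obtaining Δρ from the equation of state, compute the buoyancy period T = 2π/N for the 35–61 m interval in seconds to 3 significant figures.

ΔT = +8.8 K, ΔS = +2.76 psu (deep − shallow).
Δρ/ρ₀ = −αΔT + βΔS = -1.496 × 10⁻³ + 2.1528 × 10⁻³ = 6.568 × 10⁻⁴, so Δρ ≈ 0.6745 kg m⁻³.
N² = (g/ρ₀)·Δρ/Δz = g·(Δρ/ρ₀)/Δz = 9.8 × 6.568 × 10⁻⁴ / 26 = 2.4756 × 10⁻⁴ s⁻².
N = √(2.4756 × 10⁻⁴) = 0.015734 rad s⁻¹ → T = 2π/N = 399.34 s ≈ 399 s.

399 s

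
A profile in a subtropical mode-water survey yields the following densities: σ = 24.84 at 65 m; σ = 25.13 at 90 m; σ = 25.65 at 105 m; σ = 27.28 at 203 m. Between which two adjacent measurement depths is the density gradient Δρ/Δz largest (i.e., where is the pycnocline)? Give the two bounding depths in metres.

Compute the density gradient over each adjacent pair:
  65–90 m: Δρ/Δz = 0.29/25 = 0.012 kg m⁻⁴
  90–105 m: Δρ/Δz = 0.52/15 = 0.035 kg m⁻⁴
  105–203 m: Δρ/Δz = 1.63/98 = 0.017 kg m⁻⁴
The largest gradient is in the 90–105 m interval — the pycnocline.

90–105 m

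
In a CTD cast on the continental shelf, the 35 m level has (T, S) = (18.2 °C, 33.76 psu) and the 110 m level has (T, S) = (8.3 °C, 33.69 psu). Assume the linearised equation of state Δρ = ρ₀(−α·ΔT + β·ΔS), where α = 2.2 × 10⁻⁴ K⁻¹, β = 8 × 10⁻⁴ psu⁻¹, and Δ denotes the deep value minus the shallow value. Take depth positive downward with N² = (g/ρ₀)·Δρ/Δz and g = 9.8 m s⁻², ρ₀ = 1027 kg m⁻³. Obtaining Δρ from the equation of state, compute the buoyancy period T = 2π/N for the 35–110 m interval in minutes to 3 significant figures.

ΔT = -9.9 K, ΔS = -0.07 psu (deep − shallow).
Δρ/ρ₀ = −αΔT + βΔS = 2.178 × 10⁻³ − 5.60 × 10⁻⁵ = 2.122 × 10⁻³, so Δρ ≈ 2.179 kg m⁻³.
N² = (g/ρ₀)·Δρ/Δz = g·(Δρ/ρ₀)/Δz = 9.8 × 2.122 × 10⁻³ / 75 = 2.7727 × 10⁻⁴ s⁻².
N = √(2.7727 × 10⁻⁴) = 0.016651 rad s⁻¹ → T = 2π/N = 377.35 s = 6.2892 min ≈ 6.29 min.

6.29 min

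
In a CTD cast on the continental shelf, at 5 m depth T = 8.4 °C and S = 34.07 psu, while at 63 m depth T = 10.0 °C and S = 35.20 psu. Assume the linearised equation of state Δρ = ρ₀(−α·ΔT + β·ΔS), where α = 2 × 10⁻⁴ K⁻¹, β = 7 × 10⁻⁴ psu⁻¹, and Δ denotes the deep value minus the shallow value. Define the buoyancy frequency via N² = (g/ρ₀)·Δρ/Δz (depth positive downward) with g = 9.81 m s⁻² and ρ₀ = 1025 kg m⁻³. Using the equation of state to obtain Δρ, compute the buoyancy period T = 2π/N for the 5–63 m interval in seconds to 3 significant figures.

ΔT = +1.6 K, ΔS = +1.13 psu (deep − shallow).
Δρ/ρ₀ = −αΔT + βΔS = -3.20 × 10⁻⁴ + 7.91 × 10⁻⁴ = 4.71 × 10⁻⁴, so Δρ ≈ 0.4828 kg m⁻³.
N² = (g/ρ₀)·Δρ/Δz = g·(Δρ/ρ₀)/Δz = 9.81 × 4.71 × 10⁻⁴ / 58 = 7.9664 × 10⁻⁵ s⁻².
N = √(7.9664 × 10⁻⁵) = 8.9255 × 10⁻³ rad s⁻¹ → T = 2π/N = 703.96 s ≈ 704 s.

704 s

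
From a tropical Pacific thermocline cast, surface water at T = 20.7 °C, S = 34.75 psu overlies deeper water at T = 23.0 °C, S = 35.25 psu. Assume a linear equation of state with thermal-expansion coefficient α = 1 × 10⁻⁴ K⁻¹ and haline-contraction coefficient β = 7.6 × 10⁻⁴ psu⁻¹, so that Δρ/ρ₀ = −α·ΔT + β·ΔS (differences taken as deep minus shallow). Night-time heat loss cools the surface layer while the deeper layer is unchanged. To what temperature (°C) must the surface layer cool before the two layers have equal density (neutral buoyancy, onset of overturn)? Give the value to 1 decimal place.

19.2 °C

Neutral buoyancy requires Δρ = 0, i.e. −α(T_deep − T_surf′) + β(S_deep − S_surf) = 0.
T_surf′ = T_deep − (β/α)·ΔS = 23.0 − (7.6 × 10⁻⁴/1 × 10⁻⁴)·(+0.50) = 19.200 °C.
Cooling required: 20.7 − (19.200) = 1.500 °C.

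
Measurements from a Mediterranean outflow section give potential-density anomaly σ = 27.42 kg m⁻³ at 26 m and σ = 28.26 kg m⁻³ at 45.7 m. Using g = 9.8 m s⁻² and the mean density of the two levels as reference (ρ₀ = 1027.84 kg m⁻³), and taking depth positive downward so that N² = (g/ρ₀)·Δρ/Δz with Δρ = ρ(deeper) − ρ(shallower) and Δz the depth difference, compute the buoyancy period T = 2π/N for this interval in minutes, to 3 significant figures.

5.19 min

Δρ = 1028.26 − 1027.42 = 0.84 kg m⁻³ over Δz = 45.7 − 26 = 19.7 m.
N² = (9.8/1027.84) × (0.84/19.7) = 4.0655 × 10⁻⁴ s⁻².
N = √(4.0655 × 10⁻⁴) = 0.020163 rad s⁻¹, so T = 2π/N = 311.62 s = 5.1937 min ≈ 5.19 min.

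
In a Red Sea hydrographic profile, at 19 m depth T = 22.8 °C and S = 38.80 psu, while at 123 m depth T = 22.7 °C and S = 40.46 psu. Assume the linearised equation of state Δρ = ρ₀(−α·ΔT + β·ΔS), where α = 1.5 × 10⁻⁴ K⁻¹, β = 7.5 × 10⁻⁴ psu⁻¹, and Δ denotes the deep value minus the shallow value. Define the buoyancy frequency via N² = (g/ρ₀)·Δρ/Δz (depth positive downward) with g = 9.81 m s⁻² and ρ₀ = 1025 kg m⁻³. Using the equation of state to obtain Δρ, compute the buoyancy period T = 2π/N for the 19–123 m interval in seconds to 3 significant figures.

576 s

ΔT = -0.1 K, ΔS = +1.66 psu (deep − shallow).
Δρ/ρ₀ = −αΔT + βΔS = 1.50 × 10⁻⁵ + 1.245 × 10⁻³ = 1.26 × 10⁻³, so Δρ ≈ 1.292 kg m⁻³.
N² = (g/ρ₀)·Δρ/Δz = g·(Δρ/ρ₀)/Δz = 9.81 × 1.26 × 10⁻³ / 104 = 1.1885 × 10⁻⁴ s⁻².
N = √(1.1885 × 10⁻⁴) = 0.010902 rad s⁻¹ → T = 2π/N = 576.33 s ≈ 576 s.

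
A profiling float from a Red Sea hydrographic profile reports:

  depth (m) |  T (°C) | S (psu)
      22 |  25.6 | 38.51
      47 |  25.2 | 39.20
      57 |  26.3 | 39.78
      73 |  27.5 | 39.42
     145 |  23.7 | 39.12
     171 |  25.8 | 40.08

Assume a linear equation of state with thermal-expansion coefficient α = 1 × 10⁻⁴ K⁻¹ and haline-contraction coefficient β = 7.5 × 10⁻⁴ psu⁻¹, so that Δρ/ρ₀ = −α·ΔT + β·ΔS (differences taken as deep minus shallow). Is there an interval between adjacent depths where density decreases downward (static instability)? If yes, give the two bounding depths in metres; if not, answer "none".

57–73 m

Evaluate Δρ/ρ₀ = −αΔT + βΔS across each adjacent pair:
  22–47 m: −αΔT+βΔS = −(1 × 10⁻⁴)(-0.4)+(7.5 × 10⁻⁴)(+0.69) = 5.6 × 10⁻⁴ → stable
  47–57 m: −αΔT+βΔS = −(1 × 10⁻⁴)(+1.1)+(7.5 × 10⁻⁴)(+0.58) = 3.2 × 10⁻⁴ → stable
  57–73 m: −αΔT+βΔS = −(1 × 10⁻⁴)(+1.2)+(7.5 × 10⁻⁴)(-0.36) = -3.9 × 10⁻⁴ → UNSTABLE
  73–145 m: −αΔT+βΔS = −(1 × 10⁻⁴)(-3.8)+(7.5 × 10⁻⁴)(-0.30) = 1.6 × 10⁻⁴ → stable
  145–171 m: −αΔT+βΔS = −(1 × 10⁻⁴)(+2.1)+(7.5 × 10⁻⁴)(+0.96) = 5.1 × 10⁻⁴ → stable
The 57–73 m interval has Δρ < 0: lighter water underlies denser water.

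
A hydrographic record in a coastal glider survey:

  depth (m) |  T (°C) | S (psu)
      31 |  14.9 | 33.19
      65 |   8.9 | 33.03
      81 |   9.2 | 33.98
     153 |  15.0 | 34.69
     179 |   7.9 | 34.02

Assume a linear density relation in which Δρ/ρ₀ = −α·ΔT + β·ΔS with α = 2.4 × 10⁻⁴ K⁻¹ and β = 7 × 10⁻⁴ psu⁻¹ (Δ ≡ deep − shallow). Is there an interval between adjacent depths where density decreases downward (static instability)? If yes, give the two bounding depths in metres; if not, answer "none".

Evaluate Δρ/ρ₀ = −αΔT + βΔS across each adjacent pair:
  31–65 m: −αΔT+βΔS = −(2.4 × 10⁻⁴)(-6.0)+(7 × 10⁻⁴)(-0.16) = 1.3 × 10⁻³ → stable
  65–81 m: −αΔT+βΔS = −(2.4 × 10⁻⁴)(+0.3)+(7 × 10⁻⁴)(+0.95) = 5.9 × 10⁻⁴ → stable
  81–153 m: −αΔT+βΔS = −(2.4 × 10⁻⁴)(+5.8)+(7 × 10⁻⁴)(+0.71) = -9.0 × 10⁻⁴ → UNSTABLE
  153–179 m: −αΔT+βΔS = −(2.4 × 10⁻⁴)(-7.1)+(7 × 10⁻⁴)(-0.67) = 1.2 × 10⁻³ → stable
The 81–153 m interval has Δρ < 0: lighter water underlies denser water.

81–153 m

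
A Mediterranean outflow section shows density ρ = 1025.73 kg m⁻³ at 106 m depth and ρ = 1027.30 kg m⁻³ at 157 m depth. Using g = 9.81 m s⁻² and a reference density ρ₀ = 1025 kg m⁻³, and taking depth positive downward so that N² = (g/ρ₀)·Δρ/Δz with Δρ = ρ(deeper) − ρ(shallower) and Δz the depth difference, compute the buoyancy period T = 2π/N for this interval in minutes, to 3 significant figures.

Δρ = 1027.30 − 1025.73 = 1.57 kg m⁻³ over Δz = 157 − 106 = 51 m.
N² = (9.81/1025) × (1.57/51) = 2.9463 × 10⁻⁴ s⁻².
N = √(2.9463 × 10⁻⁴) = 0.017165 rad s⁻¹, so T = 2π/N = 366.05 s = 6.1008 min ≈ 6.10 min.

6.10 min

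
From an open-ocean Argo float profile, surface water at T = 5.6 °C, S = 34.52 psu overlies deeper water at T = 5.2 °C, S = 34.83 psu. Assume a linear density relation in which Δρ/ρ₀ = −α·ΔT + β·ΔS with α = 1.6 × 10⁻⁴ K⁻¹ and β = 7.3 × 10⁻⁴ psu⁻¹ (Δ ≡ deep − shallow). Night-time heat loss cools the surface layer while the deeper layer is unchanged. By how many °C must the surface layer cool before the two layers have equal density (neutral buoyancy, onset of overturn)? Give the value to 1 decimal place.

Neutral buoyancy requires Δρ = 0, i.e. −α(T_deep − T_surf′) + β(S_deep − S_surf) = 0.
T_surf′ = T_deep − (β/α)·ΔS = 5.2 − (7.3 × 10⁻⁴/1.6 × 10⁻⁴)·(+0.31) = 3.786 °C.
Cooling required: 5.6 − (3.786) = 1.814 °C.

1.8 °C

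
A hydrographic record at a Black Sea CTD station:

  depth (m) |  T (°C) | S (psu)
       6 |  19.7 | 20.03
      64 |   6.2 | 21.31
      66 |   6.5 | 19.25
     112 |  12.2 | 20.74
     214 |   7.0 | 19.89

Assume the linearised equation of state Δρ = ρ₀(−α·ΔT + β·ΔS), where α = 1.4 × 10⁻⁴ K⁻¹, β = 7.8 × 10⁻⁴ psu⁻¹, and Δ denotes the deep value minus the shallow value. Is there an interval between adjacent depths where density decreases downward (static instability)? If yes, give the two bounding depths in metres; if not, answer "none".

Evaluate Δρ/ρ₀ = −αΔT + βΔS across each adjacent pair:
  6–64 m: −αΔT+βΔS = −(1.4 × 10⁻⁴)(-13.5)+(7.8 × 10⁻⁴)(+1.28) = 2.9 × 10⁻³ → stable
  64–66 m: −αΔT+βΔS = −(1.4 × 10⁻⁴)(+0.3)+(7.8 × 10⁻⁴)(-2.06) = -1.6 × 10⁻³ → UNSTABLE
  66–112 m: −αΔT+βΔS = −(1.4 × 10⁻⁴)(+5.7)+(7.8 × 10⁻⁴)(+1.49) = 3.6 × 10⁻⁴ → stable
  112–214 m: −αΔT+βΔS = −(1.4 × 10⁻⁴)(-5.2)+(7.8 × 10⁻⁴)(-0.85) = 6.5 × 10⁻⁵ → stable
The 64–66 m interval has Δρ < 0: lighter water underlies denser water.

64–66 m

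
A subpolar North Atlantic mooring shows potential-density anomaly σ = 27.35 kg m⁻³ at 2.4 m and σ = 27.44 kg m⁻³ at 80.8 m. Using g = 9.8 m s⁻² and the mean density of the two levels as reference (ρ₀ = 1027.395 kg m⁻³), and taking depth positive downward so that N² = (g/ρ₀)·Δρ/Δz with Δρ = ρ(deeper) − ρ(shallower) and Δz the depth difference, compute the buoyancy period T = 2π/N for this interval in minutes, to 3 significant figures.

Δρ = 1027.44 − 1027.35 = 0.09 kg m⁻³ over Δz = 80.8 − 2.4 = 78.4 m.
N² = (9.8/1027.395) × (0.09/78.4) = 1.0950 × 10⁻⁵ s⁻².
N = √(1.0950 × 10⁻⁵) = 3.3091 × 10⁻³ rad s⁻¹, so T = 2π/N = 1.8988 × 10³ s = 31.647 min ≈ 31.6 min.

31.6 min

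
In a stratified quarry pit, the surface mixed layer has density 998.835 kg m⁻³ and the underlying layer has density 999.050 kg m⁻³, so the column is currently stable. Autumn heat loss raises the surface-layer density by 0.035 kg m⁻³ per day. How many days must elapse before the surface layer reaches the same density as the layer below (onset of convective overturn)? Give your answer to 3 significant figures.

Density deficit of the surface layer: 999.050 − 998.835 = 0.215 kg m⁻³.
Required change = 0.215 / 0.035 = 6.14 days.

6.14 days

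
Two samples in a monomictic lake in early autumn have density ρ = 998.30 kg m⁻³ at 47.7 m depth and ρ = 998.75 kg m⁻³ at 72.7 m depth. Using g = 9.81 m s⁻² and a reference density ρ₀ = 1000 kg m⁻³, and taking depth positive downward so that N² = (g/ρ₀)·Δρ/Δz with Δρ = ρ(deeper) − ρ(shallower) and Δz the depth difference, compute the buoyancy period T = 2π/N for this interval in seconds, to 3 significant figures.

Δρ = 998.75 − 998.30 = 0.45 kg m⁻³ over Δz = 72.7 − 47.7 = 25 m.
N² = (9.81/1000) × (0.45/25) = 1.7658 × 10⁻⁴ s⁻².
N = √(1.7658 × 10⁻⁴) = 0.013288 rad s⁻¹, so T = 2π/N = 472.85 s ≈ 473 s.

473 s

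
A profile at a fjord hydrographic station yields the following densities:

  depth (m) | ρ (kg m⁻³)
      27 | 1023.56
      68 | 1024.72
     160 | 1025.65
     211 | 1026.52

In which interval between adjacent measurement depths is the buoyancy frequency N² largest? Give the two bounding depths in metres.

27–68 m

Compute the density gradient over each adjacent pair:
  27–68 m: Δρ/Δz = 1.16/41 = 0.028 kg m⁻⁴
  68–160 m: Δρ/Δz = 0.93/92 = 0.010 kg m⁻⁴
  160–211 m: Δρ/Δz = 0.87/51 = 0.017 kg m⁻⁴
The largest gradient is in the 27–68 m interval — the pycnocline.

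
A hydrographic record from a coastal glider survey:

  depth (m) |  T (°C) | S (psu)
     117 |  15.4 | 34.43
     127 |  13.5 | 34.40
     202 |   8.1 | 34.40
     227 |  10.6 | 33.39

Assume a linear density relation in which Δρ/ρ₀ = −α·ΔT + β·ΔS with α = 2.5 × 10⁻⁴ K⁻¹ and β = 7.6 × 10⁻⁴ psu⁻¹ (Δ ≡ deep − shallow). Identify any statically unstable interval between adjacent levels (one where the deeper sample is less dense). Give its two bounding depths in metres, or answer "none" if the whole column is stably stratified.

202–227 m

Evaluate Δρ/ρ₀ = −αΔT + βΔS across each adjacent pair:
  117–127 m: −αΔT+βΔS = −(2.5 × 10⁻⁴)(-1.9)+(7.6 × 10⁻⁴)(-0.03) = 4.5 × 10⁻⁴ → stable
  127–202 m: −αΔT+βΔS = −(2.5 × 10⁻⁴)(-5.4)+(7.6 × 10⁻⁴)(+0.00) = 1.4 × 10⁻³ → stable
  202–227 m: −αΔT+βΔS = −(2.5 × 10⁻⁴)(+2.5)+(7.6 × 10⁻⁴)(-1.01) = -1.4 × 10⁻³ → UNSTABLE
The 202–227 m interval has Δρ < 0: lighter water underlies denser water.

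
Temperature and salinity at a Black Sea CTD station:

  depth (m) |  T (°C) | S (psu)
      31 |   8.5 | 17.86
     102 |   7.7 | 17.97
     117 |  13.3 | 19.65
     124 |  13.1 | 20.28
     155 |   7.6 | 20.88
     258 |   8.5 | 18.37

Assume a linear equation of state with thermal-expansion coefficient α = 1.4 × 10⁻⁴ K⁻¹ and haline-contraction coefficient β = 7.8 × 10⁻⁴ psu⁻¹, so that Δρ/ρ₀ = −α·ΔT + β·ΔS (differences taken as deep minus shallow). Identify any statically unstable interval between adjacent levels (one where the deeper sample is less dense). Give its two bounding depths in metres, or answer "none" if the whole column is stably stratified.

Evaluate Δρ/ρ₀ = −αΔT + βΔS across each adjacent pair:
  31–102 m: −αΔT+βΔS = −(1.4 × 10⁻⁴)(-0.8)+(7.8 × 10⁻⁴)(+0.11) = 2.0 × 10⁻⁴ → stable
  102–117 m: −αΔT+βΔS = −(1.4 × 10⁻⁴)(+5.6)+(7.8 × 10⁻⁴)(+1.68) = 5.3 × 10⁻⁴ → stable
  117–124 m: −αΔT+βΔS = −(1.4 × 10⁻⁴)(-0.2)+(7.8 × 10⁻⁴)(+0.63) = 5.2 × 10⁻⁴ → stable
  124–155 m: −αΔT+βΔS = −(1.4 × 10⁻⁴)(-5.5)+(7.8 × 10⁻⁴)(+0.60) = 1.2 × 10⁻³ → stable
  155–258 m: −αΔT+βΔS = −(1.4 × 10⁻⁴)(+0.9)+(7.8 × 10⁻⁴)(-2.51) = -2.1 × 10⁻³ → UNSTABLE
The 155–258 m interval has Δρ < 0: lighter water underlies denser water.

155–258 m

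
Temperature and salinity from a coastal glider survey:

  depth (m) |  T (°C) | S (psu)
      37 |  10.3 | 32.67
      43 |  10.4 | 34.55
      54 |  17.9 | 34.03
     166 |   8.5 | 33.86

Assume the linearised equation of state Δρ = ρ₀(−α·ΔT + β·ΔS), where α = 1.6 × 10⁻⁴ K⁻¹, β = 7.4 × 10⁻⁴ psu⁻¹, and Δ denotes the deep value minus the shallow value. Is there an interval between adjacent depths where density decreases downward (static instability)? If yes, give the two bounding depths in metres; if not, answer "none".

43–54 m

Evaluate Δρ/ρ₀ = −αΔT + βΔS across each adjacent pair:
  37–43 m: −αΔT+βΔS = −(1.6 × 10⁻⁴)(+0.1)+(7.4 × 10⁻⁴)(+1.88) = 1.4 × 10⁻³ → stable
  43–54 m: −αΔT+βΔS = −(1.6 × 10⁻⁴)(+7.5)+(7.4 × 10⁻⁴)(-0.52) = -1.6 × 10⁻³ → UNSTABLE
  54–166 m: −αΔT+βΔS = −(1.6 × 10⁻⁴)(-9.4)+(7.4 × 10⁻⁴)(-0.17) = 1.4 × 10⁻³ → stable
The 43–54 m interval has Δρ < 0: lighter water underlies denser water.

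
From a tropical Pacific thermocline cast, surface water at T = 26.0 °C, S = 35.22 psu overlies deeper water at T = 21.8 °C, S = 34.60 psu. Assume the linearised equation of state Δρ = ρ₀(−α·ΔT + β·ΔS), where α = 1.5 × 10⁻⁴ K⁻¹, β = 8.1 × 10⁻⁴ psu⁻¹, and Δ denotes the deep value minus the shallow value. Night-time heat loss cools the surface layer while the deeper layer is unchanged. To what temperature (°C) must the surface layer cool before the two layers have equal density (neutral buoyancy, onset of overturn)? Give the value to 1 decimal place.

Neutral buoyancy requires Δρ = 0, i.e. −α(T_deep − T_surf′) + β(S_deep − S_surf) = 0.
T_surf′ = T_deep − (β/α)·ΔS = 21.8 − (8.1 × 10⁻⁴/1.5 × 10⁻⁴)·(-0.62) = 25.148 °C.
Cooling required: 26.0 − (25.148) = 0.852 °C.

25.1 °C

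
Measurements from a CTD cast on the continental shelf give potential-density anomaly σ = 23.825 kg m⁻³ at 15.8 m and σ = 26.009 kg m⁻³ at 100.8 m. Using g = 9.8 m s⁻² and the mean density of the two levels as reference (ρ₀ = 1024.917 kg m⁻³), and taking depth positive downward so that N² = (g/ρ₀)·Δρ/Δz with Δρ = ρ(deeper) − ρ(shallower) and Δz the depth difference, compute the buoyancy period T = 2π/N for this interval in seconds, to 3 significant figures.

401 s

Δρ = 1026.009 − 1023.825 = 2.184 kg m⁻³ over Δz = 100.8 − 15.8 = 85 m.
N² = (9.8/1024.917) × (2.184/85) = 2.4568 × 10⁻⁴ s⁻².
N = √(2.4568 × 10⁻⁴) = 0.015674 rad s⁻¹, so T = 2π/N = 400.87 s ≈ 401 s.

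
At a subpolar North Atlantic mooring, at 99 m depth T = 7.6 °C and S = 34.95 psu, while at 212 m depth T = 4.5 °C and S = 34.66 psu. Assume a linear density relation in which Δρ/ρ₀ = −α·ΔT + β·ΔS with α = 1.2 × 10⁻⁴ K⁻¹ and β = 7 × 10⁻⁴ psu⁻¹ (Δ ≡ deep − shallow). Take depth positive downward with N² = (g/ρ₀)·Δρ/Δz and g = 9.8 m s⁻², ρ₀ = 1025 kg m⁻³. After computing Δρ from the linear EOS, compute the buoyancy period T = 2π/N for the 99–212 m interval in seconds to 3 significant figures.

ΔT = -3.1 K, ΔS = -0.29 psu (deep − shallow).
Δρ/ρ₀ = −αΔT + βΔS = 3.72 × 10⁻⁴ − 2.03 × 10⁻⁴ = 1.69 × 10⁻⁴, so Δρ ≈ 0.1732 kg m⁻³.
N² = (g/ρ₀)·Δρ/Δz = g·(Δρ/ρ₀)/Δz = 9.8 × 1.69 × 10⁻⁴ / 113 = 1.4657 × 10⁻⁵ s⁻².
N = √(1.4657 × 10⁻⁵) = 3.8284 × 10⁻³ rad s⁻¹ → T = 2π/N = 1.6412 × 10³ s ≈ 1.64 × 10³ s.

1.64 × 10³ s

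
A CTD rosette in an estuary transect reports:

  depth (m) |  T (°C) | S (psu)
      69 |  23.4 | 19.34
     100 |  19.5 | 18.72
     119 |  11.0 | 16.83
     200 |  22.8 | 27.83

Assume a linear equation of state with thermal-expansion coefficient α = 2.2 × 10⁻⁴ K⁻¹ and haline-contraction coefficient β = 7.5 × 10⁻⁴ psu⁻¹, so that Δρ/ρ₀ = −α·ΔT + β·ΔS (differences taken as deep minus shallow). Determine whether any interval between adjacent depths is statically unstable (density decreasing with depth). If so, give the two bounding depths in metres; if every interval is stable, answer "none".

Evaluate Δρ/ρ₀ = −αΔT + βΔS across each adjacent pair:
  69–100 m: −αΔT+βΔS = −(2.2 × 10⁻⁴)(-3.9)+(7.5 × 10⁻⁴)(-0.62) = 3.9 × 10⁻⁴ → stable
  100–119 m: −αΔT+βΔS = −(2.2 × 10⁻⁴)(-8.5)+(7.5 × 10⁻⁴)(-1.89) = 4.5 × 10⁻⁴ → stable
  119–200 m: −αΔT+βΔS = −(2.2 × 10⁻⁴)(+11.8)+(7.5 × 10⁻⁴)(+11.00) = 5.7 × 10⁻³ → stable
Every interval has Δρ > 0: the column is stably stratified throughout.

none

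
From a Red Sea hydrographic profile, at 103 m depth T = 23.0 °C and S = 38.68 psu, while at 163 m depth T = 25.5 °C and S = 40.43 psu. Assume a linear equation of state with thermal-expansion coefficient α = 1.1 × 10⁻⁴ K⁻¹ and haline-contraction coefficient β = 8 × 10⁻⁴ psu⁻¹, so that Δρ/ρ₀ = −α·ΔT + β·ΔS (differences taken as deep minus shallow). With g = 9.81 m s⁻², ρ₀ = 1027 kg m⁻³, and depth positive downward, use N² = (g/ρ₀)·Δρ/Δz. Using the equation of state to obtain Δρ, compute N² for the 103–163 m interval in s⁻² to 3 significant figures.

ΔT = +2.5 K, ΔS = +1.75 psu (deep − shallow).
Δρ/ρ₀ = −αΔT + βΔS = -2.75 × 10⁻⁴ + 1.40 × 10⁻³ = 1.125 × 10⁻³, so Δρ ≈ 1.155 kg m⁻³.
N² = (g/ρ₀)·Δρ/Δz = g·(Δρ/ρ₀)/Δz = 9.81 × 1.125 × 10⁻³ / 60 = 1.8394 × 10⁻⁴ s⁻² ≈ 1.84 × 10⁻⁴ s⁻².

1.84 × 10⁻⁴ s⁻²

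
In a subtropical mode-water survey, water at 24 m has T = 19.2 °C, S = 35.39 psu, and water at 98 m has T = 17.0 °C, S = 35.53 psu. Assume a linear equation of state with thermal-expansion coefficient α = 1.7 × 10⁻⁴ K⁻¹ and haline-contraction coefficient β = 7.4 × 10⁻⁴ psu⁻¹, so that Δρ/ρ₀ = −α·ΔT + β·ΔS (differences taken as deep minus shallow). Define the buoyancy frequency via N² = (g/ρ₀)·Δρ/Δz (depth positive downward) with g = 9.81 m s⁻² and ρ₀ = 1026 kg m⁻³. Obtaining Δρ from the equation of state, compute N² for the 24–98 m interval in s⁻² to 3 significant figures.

ΔT = -2.2 K, ΔS = +0.14 psu (deep − shallow).
Δρ/ρ₀ = −αΔT + βΔS = 3.74 × 10⁻⁴ + 1.036 × 10⁻⁴ = 4.776 × 10⁻⁴, so Δρ ≈ 0.4900 kg m⁻³.
N² = (g/ρ₀)·Δρ/Δz = g·(Δρ/ρ₀)/Δz = 9.81 × 4.776 × 10⁻⁴ / 74 = 6.3314 × 10⁻⁵ s⁻² ≈ 6.33 × 10⁻⁵ s⁻².

6.33 × 10⁻⁵ s⁻²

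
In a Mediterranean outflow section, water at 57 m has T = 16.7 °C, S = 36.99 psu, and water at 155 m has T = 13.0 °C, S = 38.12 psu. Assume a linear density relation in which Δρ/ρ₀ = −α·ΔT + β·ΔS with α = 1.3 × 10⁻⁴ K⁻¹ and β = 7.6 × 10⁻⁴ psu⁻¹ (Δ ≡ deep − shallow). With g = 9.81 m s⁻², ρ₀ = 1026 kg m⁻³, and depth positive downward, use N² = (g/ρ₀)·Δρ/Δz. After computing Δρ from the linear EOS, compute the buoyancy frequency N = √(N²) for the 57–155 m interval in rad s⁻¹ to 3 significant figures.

ΔT = -3.7 K, ΔS = +1.13 psu (deep − shallow).
Δρ/ρ₀ = −αΔT + βΔS = 4.81 × 10⁻⁴ + 8.588 × 10⁻⁴ = 1.3398 × 10⁻³, so Δρ ≈ 1.375 kg m⁻³.
N² = (g/ρ₀)·Δρ/Δz = g·(Δρ/ρ₀)/Δz = 9.81 × 1.3398 × 10⁻³ / 98 = 1.3412 × 10⁻⁴ s⁻².
N = √(1.3412 × 10⁻⁴) = 0.011581 rad s⁻¹ ≈ 0.0116 rad s⁻¹.

0.0116 rad s⁻¹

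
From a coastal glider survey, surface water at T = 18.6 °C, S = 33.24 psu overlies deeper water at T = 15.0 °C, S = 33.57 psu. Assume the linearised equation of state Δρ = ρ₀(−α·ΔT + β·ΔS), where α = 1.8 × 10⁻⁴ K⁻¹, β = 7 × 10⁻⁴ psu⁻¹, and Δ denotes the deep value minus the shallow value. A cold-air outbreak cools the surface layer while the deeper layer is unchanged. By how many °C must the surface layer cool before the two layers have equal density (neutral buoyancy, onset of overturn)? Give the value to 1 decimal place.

Neutral buoyancy requires Δρ = 0, i.e. −α(T_deep − T_surf′) + β(S_deep − S_surf) = 0.
T_surf′ = T_deep − (β/α)·ΔS = 15.0 − (7 × 10⁻⁴/1.8 × 10⁻⁴)·(+0.33) = 13.717 °C.
Cooling required: 18.6 − (13.717) = 4.883 °C.

4.9 °C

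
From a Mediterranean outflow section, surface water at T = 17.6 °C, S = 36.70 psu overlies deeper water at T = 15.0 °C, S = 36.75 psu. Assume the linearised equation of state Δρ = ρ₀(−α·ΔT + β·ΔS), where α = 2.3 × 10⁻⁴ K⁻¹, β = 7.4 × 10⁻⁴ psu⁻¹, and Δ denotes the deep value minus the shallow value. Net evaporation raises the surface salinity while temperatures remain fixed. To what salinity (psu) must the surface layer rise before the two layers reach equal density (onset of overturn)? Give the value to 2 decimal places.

Neutral buoyancy requires −α(T_deep − T_surf) + β(S_deep − S_surf′) = 0.
S_surf′ = S_deep − (α/β)·ΔT = 36.75 − (2.3 × 10⁻⁴/7.4 × 10⁻⁴)·(-2.6) = 37.5581 psu.
Increase required: 37.5581 − 36.70 = 0.8581 psu.

37.56 psu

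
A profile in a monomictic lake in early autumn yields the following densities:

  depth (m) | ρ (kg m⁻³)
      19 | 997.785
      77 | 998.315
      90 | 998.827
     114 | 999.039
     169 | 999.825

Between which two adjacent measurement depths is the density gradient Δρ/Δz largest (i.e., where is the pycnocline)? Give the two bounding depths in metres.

Compute the density gradient over each adjacent pair:
  19–77 m: Δρ/Δz = 0.530/58 = 9.1 × 10⁻³ kg m⁻⁴
  77–90 m: Δρ/Δz = 0.512/13 = 0.039 kg m⁻⁴
  90–114 m: Δρ/Δz = 0.212/24 = 8.8 × 10⁻³ kg m⁻⁴
  114–169 m: Δρ/Δz = 0.786/55 = 0.014 kg m⁻⁴
The largest gradient is in the 77–90 m interval — the pycnocline.

77–90 m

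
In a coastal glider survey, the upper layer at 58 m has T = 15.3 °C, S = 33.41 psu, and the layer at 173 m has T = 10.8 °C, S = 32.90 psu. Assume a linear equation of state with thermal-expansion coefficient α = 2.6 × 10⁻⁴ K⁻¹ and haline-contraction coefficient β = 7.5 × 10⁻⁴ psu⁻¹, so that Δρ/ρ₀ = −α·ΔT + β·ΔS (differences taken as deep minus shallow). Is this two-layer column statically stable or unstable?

ΔT = 10.8 − 15.3 = -4.5 K and ΔS = 32.90 − 33.41 = -0.51 psu (deep − shallow).
−αΔT = 1.17 × 10⁻³; βΔS = -3.825 × 10⁻⁴; sum Δρ/ρ₀ = 7.875 × 10⁻⁴.
Δρ/ρ₀ > 0, so Δρ > 0: deeper water is denser → statically stable.

stable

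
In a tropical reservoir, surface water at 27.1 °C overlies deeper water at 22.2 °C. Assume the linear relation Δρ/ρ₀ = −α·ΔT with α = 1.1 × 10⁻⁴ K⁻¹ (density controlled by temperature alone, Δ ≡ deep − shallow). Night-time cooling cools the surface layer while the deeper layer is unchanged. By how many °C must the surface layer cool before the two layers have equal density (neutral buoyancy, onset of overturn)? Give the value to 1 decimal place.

With temperature the only control, equal density requires T_surf′ = T_deep.
T_surf′ = 22.2 °C.
Cooling required: 27.1 − 22.2 = 4.9 °C.

4.9 °C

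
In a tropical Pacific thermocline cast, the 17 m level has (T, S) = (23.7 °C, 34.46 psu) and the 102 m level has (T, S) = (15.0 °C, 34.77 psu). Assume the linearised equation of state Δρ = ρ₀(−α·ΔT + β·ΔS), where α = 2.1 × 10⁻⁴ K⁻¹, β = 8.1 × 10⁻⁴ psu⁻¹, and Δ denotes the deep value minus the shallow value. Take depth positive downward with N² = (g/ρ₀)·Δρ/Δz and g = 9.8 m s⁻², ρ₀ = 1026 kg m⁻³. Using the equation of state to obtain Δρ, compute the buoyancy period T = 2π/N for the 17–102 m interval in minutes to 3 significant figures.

ΔT = -8.7 K, ΔS = +0.31 psu (deep − shallow).
Δρ/ρ₀ = −αΔT + βΔS = 1.827 × 10⁻³ + 2.511 × 10⁻⁴ = 2.0781 × 10⁻³, so Δρ ≈ 2.132 kg m⁻³.
N² = (g/ρ₀)·Δρ/Δz = g·(Δρ/ρ₀)/Δz = 9.8 × 2.0781 × 10⁻³ / 85 = 2.3959 × 10⁻⁴ s⁻².
N = √(2.3959 × 10⁻⁴) = 0.015479 rad s⁻¹ → T = 2π/N = 405.92 s = 6.7653 min ≈ 6.77 min.

6.77 min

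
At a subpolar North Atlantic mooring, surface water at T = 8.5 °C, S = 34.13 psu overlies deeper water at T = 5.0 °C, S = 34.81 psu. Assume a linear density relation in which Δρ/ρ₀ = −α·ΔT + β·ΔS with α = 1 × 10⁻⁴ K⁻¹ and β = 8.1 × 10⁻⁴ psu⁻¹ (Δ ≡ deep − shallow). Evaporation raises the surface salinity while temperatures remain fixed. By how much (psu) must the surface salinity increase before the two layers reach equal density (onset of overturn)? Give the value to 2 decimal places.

1.11 psu

Neutral buoyancy requires −α(T_deep − T_surf) + β(S_deep − S_surf′) = 0.
S_surf′ = S_deep − (α/β)·ΔT = 34.81 − (1 × 10⁻⁴/8.1 × 10⁻⁴)·(-3.5) = 35.2421 psu.
Increase required: 35.2421 − 34.13 = 1.1121 psu.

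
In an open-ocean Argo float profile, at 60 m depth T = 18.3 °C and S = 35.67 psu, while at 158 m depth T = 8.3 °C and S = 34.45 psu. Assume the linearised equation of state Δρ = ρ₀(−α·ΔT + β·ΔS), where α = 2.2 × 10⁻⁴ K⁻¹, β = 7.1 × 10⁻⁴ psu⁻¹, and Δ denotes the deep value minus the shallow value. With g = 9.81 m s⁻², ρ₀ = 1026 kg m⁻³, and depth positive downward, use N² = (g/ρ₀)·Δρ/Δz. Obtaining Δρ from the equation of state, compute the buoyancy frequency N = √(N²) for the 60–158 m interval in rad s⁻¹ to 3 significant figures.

0.0116 rad s⁻¹

ΔT = -10.0 K, ΔS = -1.22 psu (deep − shallow).
Δρ/ρ₀ = −αΔT + βΔS = 2.20 × 10⁻³ − 8.662 × 10⁻⁴ = 1.3338 × 10⁻³, so Δρ ≈ 1.368 kg m⁻³.
N² = (g/ρ₀)·Δρ/Δz = g·(Δρ/ρ₀)/Δz = 9.81 × 1.3338 × 10⁻³ / 98 = 1.3352 × 10⁻⁴ s⁻².
N = √(1.3352 × 10⁻⁴) = 0.011555 rad s⁻¹ ≈ 0.0116 rad s⁻¹.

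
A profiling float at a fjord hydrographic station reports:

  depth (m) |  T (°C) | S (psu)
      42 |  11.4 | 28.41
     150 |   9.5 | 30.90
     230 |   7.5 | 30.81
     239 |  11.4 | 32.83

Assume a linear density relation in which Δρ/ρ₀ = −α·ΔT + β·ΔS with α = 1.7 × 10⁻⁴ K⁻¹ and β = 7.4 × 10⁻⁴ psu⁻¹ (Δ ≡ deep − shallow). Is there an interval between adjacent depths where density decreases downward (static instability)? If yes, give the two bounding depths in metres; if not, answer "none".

Evaluate Δρ/ρ₀ = −αΔT + βΔS across each adjacent pair:
  42–150 m: −αΔT+βΔS = −(1.7 × 10⁻⁴)(-1.9)+(7.4 × 10⁻⁴)(+2.49) = 2.2 × 10⁻³ → stable
  150–230 m: −αΔT+βΔS = −(1.7 × 10⁻⁴)(-2.0)+(7.4 × 10⁻⁴)(-0.09) = 2.7 × 10⁻⁴ → stable
  230–239 m: −αΔT+βΔS = −(1.7 × 10⁻⁴)(+3.9)+(7.4 × 10⁻⁴)(+2.02) = 8.3 × 10⁻⁴ → stable
Every interval has Δρ > 0: the column is stably stratified throughout.

none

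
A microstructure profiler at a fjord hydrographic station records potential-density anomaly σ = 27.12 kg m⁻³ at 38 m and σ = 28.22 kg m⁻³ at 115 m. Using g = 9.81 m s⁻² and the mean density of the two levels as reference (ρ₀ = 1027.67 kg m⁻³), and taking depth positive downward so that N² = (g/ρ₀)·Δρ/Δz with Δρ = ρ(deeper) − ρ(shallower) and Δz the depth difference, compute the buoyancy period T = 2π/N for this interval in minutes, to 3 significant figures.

8.97 min

Δρ = 1028.22 − 1027.12 = 1.10 kg m⁻³ over Δz = 115 − 38 = 77 m.
N² = (9.81/1027.67) × (1.10/77) = 1.3637 × 10⁻⁴ s⁻².
N = √(1.3637 × 10⁻⁴) = 0.011678 rad s⁻¹, so T = 2π/N = 538.04 s = 8.9673 min ≈ 8.97 min.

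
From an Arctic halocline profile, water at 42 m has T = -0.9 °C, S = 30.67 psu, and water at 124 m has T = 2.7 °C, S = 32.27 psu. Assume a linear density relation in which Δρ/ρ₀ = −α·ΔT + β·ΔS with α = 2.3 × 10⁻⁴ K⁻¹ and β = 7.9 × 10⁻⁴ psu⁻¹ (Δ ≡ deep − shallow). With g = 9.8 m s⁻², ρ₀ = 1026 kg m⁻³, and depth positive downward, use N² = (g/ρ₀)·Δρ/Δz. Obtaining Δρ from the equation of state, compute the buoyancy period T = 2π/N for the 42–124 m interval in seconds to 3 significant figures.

ΔT = +3.6 K, ΔS = +1.60 psu (deep − shallow).
Δρ/ρ₀ = −αΔT + βΔS = -8.28 × 10⁻⁴ + 1.264 × 10⁻³ = 4.36 × 10⁻⁴, so Δρ ≈ 0.4473 kg m⁻³.
N² = (g/ρ₀)·Δρ/Δz = g·(Δρ/ρ₀)/Δz = 9.8 × 4.36 × 10⁻⁴ / 82 = 5.2107 × 10⁻⁵ s⁻².
N = √(5.2107 × 10⁻⁵) = 7.2185 × 10⁻³ rad s⁻¹ → T = 2π/N = 870.43 s ≈ 870 s.

870 s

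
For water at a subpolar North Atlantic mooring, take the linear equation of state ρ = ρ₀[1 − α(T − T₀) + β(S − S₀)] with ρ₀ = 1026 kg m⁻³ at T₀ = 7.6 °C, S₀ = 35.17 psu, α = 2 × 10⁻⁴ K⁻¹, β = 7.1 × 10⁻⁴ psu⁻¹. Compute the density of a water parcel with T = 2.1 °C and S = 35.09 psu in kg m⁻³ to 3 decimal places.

T − T₀ = -5.5 K, S − S₀ = -0.08 psu.
Bracket = 1 − α·(-5.5) + β·(-0.08) = 1 + (1.0432 × 10⁻³) = 1.0010432.
ρ = 1026 × 1.0010432 = 1027.070 kg m⁻³.

1027.070 kg m⁻³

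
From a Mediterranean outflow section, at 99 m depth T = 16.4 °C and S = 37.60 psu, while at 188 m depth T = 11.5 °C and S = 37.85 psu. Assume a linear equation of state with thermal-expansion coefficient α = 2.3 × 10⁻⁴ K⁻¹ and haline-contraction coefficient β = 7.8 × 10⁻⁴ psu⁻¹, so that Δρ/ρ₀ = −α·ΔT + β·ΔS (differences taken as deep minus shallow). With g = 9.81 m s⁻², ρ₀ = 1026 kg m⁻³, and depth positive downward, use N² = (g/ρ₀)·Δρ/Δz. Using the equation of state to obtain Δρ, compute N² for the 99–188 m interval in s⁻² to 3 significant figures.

ΔT = -4.9 K, ΔS = +0.25 psu (deep − shallow).
Δρ/ρ₀ = −αΔT + βΔS = 1.127 × 10⁻³ + 1.95 × 10⁻⁴ = 1.322 × 10⁻³, so Δρ ≈ 1.356 kg m⁻³.
N² = (g/ρ₀)·Δρ/Δz = g·(Δρ/ρ₀)/Δz = 9.81 × 1.322 × 10⁻³ / 89 = 1.4572 × 10⁻⁴ s⁻² ≈ 1.46 × 10⁻⁴ s⁻².

1.46 × 10⁻⁴ s⁻²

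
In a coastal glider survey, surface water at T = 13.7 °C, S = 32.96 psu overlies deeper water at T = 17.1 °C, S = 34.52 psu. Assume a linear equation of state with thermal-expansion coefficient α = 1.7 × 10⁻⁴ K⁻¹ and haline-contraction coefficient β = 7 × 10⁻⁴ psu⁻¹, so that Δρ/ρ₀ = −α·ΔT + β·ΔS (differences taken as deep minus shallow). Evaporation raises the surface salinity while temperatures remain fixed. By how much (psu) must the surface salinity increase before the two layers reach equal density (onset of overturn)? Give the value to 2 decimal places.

0.73 psu

Neutral buoyancy requires −α(T_deep − T_surf) + β(S_deep − S_surf′) = 0.
S_surf′ = S_deep − (α/β)·ΔT = 34.52 − (1.7 × 10⁻⁴/7 × 10⁻⁴)·(+3.4) = 33.6943 psu.
Increase required: 33.6943 − 32.96 = 0.7343 psu.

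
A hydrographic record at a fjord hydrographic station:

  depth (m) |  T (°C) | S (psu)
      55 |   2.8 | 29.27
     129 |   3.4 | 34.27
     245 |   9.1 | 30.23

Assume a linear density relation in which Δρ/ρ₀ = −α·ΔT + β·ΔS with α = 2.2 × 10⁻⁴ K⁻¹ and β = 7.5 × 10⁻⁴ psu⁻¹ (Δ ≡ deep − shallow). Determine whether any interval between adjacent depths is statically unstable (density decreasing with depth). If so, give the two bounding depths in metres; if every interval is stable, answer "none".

Evaluate Δρ/ρ₀ = −αΔT + βΔS across each adjacent pair:
  55–129 m: −αΔT+βΔS = −(2.2 × 10⁻⁴)(+0.6)+(7.5 × 10⁻⁴)(+5.00) = 3.6 × 10⁻³ → stable
  129–245 m: −αΔT+βΔS = −(2.2 × 10⁻⁴)(+5.7)+(7.5 × 10⁻⁴)(-4.04) = -4.3 × 10⁻³ → UNSTABLE
The 129–245 m interval has Δρ < 0: lighter water underlies denser water.

129–245 m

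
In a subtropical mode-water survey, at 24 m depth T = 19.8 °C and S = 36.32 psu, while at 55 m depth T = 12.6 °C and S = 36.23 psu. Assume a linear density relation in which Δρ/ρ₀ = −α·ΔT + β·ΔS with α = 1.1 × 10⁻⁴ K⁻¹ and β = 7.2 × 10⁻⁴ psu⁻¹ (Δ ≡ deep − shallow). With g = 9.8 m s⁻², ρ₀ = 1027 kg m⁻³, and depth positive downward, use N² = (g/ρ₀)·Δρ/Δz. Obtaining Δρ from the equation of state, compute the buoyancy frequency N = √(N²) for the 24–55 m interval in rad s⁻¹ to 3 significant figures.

ΔT = -7.2 K, ΔS = -0.09 psu (deep − shallow).
Δρ/ρ₀ = −αΔT + βΔS = 7.92 × 10⁻⁴ − 6.48 × 10⁻⁵ = 7.272 × 10⁻⁴, so Δρ ≈ 0.7468 kg m⁻³.
N² = (g/ρ₀)·Δρ/Δz = g·(Δρ/ρ₀)/Δz = 9.8 × 7.272 × 10⁻⁴ / 31 = 2.2989 × 10⁻⁴ s⁻².
N = √(2.2989 × 10⁻⁴) = 0.015162 rad s⁻¹ ≈ 0.0152 rad s⁻¹.

0.0152 rad s⁻¹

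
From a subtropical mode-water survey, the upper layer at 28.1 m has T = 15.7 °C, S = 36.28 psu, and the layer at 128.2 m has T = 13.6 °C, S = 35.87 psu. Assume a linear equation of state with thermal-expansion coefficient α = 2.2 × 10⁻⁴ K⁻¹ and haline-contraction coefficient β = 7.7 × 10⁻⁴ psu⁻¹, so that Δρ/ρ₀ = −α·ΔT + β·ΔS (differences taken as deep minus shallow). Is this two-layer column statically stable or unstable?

ΔT = 13.6 − 15.7 = -2.1 K and ΔS = 35.87 − 36.28 = -0.41 psu (deep − shallow).
−αΔT = 4.62 × 10⁻⁴; βΔS = -3.157 × 10⁻⁴; sum Δρ/ρ₀ = 1.463 × 10⁻⁴.
Δρ/ρ₀ > 0, so Δρ > 0: deeper water is denser → statically stable.

stable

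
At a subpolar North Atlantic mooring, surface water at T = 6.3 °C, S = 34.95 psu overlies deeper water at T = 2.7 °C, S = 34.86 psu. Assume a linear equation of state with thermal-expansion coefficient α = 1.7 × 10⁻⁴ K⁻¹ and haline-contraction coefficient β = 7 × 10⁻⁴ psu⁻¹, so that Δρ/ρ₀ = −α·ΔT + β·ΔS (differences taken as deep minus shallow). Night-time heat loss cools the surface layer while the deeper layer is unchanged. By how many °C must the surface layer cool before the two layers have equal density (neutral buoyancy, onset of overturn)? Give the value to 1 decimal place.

3.2 °C

Neutral buoyancy requires Δρ = 0, i.e. −α(T_deep − T_surf′) + β(S_deep − S_surf) = 0.
T_surf′ = T_deep − (β/α)·ΔS = 2.7 − (7 × 10⁻⁴/1.7 × 10⁻⁴)·(-0.09) = 3.071 °C.
Cooling required: 6.3 − (3.071) = 3.229 °C.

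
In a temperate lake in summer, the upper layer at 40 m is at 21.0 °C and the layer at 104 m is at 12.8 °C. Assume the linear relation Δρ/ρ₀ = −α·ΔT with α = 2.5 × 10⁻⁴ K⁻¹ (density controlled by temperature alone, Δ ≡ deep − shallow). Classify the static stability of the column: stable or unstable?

ΔT = 12.8 − 21.0 = -8.2 K, so Δρ/ρ₀ = −αΔT = 2.05 × 10⁻³.
Δρ/ρ₀ > 0, so Δρ > 0: deeper water is denser → statically stable.

stable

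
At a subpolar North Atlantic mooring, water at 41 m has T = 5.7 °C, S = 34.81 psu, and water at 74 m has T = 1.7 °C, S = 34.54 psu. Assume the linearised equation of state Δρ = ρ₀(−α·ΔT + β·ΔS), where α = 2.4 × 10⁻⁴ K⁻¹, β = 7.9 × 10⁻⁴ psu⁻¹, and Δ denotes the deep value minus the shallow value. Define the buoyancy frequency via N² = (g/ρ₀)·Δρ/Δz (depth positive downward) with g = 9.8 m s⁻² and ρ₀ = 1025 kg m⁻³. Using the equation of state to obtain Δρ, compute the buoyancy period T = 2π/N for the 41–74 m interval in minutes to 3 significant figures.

7.03 min

ΔT = -4.0 K, ΔS = -0.27 psu (deep − shallow).
Δρ/ρ₀ = −αΔT + βΔS = 9.60 × 10⁻⁴ − 2.133 × 10⁻⁴ = 7.467 × 10⁻⁴, so Δρ ≈ 0.7654 kg m⁻³.
N² = (g/ρ₀)·Δρ/Δz = g·(Δρ/ρ₀)/Δz = 9.8 × 7.467 × 10⁻⁴ / 33 = 2.2175 × 10⁻⁴ s⁻².
N = √(2.2175 × 10⁻⁴) = 0.014891 rad s⁻¹ → T = 2π/N = 421.95 s = 7.0325 min ≈ 7.03 min.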